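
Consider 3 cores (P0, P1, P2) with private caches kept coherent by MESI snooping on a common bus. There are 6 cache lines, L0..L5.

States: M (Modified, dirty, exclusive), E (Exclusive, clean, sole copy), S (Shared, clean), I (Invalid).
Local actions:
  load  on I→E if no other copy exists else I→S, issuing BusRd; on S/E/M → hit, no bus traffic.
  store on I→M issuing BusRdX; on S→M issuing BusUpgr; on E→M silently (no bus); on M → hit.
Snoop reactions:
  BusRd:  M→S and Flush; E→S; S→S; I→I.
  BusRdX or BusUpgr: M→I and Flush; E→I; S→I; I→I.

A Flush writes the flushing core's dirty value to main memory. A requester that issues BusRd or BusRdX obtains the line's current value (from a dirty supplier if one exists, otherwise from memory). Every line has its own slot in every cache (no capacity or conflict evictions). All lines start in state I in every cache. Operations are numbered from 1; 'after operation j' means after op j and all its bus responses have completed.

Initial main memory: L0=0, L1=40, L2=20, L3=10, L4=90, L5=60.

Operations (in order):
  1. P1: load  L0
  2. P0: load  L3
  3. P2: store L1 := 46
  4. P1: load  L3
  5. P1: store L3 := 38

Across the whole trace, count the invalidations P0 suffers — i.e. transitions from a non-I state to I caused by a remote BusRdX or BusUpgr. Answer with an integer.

1. P1: load  L0  bus=[BusRd]  L0: P0=I P1=E P2=I  mem[L0]=0
2. P0: load  L3  bus=[BusRd]  L3: P0=E P1=I P2=I  mem[L3]=10
3. P2: store L1 := 46  bus=[BusRdX]  L1: P0=I P1=I P2=M  mem[L1]=40
4. P1: load  L3  bus=[BusRd]  L3: P0=S P1=S P2=I  mem[L3]=10
5. P1: store L3 := 38  bus=[BusUpgr]  L3: P0=I P1=M P2=I  mem[L3]=10

invalidations = 1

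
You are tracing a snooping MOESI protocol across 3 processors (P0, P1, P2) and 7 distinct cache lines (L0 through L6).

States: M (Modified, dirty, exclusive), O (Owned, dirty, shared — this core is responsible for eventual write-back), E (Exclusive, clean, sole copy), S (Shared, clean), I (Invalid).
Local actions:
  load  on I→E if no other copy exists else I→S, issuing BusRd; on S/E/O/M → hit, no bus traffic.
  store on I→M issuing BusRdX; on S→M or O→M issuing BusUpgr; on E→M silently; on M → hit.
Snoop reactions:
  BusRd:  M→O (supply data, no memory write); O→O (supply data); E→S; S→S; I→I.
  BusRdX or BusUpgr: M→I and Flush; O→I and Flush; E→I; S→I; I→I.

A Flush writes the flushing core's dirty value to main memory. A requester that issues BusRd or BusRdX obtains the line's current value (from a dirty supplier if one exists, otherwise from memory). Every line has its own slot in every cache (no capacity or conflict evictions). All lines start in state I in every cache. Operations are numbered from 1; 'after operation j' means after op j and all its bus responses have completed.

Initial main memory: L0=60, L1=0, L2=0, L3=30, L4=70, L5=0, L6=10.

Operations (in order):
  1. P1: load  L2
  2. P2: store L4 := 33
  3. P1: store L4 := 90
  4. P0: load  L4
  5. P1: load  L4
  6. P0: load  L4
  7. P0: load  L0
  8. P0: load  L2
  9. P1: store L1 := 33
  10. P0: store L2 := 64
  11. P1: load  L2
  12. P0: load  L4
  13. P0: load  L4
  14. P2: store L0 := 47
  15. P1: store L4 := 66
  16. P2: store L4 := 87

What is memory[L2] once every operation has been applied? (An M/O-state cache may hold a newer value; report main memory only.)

memory[L2] = 0

1. P1: load  L2  bus=[BusRd]  L2: P0=I P1=E P2=I  mem[L2]=0
2. P2: store L4 := 33  bus=[BusRdX]  L4: P0=I P1=I P2=M  mem[L4]=70
3. P1: store L4 := 90  bus=[BusRdX,Flush]  L4: P0=I P1=M P2=I  mem[L4]=33
4. P0: load  L4  bus=[BusRd]  L4: P0=S P1=O P2=I  mem[L4]=33
5. P1: load  L4  bus=[-]  L4: P0=S P1=O P2=I  mem[L4]=33
6. P0: load  L4  bus=[-]  L4: P0=S P1=O P2=I  mem[L4]=33
7. P0: load  L0  bus=[BusRd]  L0: P0=E P1=I P2=I  mem[L0]=60
8. P0: load  L2  bus=[BusRd]  L2: P0=S P1=S P2=I  mem[L2]=0
9. P1: store L1 := 33  bus=[BusRdX]  L1: P0=I P1=M P2=I  mem[L1]=0
10. P0: store L2 := 64  bus=[BusUpgr]  L2: P0=M P1=I P2=I  mem[L2]=0
11. P1: load  L2  bus=[BusRd]  L2: P0=O P1=S P2=I  mem[L2]=0
12. P0: load  L4  bus=[-]  L4: P0=S P1=O P2=I  mem[L4]=33
13. P0: load  L4  bus=[-]  L4: P0=S P1=O P2=I  mem[L4]=33
14. P2: store L0 := 47  bus=[BusRdX]  L0: P0=I P1=I P2=M  mem[L0]=60
15. P1: store L4 := 66  bus=[BusUpgr]  L4: P0=I P1=M P2=I  mem[L4]=33
16. P2: store L4 := 87  bus=[BusRdX,Flush]  L4: P0=I P1=I P2=M  mem[L4]=66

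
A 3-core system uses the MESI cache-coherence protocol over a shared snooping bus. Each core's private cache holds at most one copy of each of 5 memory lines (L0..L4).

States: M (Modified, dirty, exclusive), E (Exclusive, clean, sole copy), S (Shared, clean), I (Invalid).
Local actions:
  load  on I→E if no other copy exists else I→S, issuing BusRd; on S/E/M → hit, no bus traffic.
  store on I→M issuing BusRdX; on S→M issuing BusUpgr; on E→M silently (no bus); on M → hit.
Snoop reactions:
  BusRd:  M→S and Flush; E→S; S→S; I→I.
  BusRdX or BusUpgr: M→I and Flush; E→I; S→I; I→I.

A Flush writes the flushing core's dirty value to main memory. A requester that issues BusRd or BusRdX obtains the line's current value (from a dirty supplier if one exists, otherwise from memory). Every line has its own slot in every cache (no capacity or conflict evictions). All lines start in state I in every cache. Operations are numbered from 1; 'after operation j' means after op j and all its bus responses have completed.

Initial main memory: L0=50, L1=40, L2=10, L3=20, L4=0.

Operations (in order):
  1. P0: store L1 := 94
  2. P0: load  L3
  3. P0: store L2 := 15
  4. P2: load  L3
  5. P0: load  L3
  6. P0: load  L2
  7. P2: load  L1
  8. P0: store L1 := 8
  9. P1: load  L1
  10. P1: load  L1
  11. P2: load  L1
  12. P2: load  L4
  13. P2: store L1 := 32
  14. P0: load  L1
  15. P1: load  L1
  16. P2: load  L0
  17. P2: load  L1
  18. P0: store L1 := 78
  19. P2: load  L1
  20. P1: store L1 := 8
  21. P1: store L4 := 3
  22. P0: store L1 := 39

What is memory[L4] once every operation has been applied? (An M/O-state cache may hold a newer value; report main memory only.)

  op1 P0: store L1 := 94 → M/I/I on L1; bus BusRdX; mem=40
  op2 P0: load  L3 → E/I/I on L3; bus BusRd; mem=20
  op3 P0: store L2 := 15 → M/I/I on L2; bus BusRdX; mem=10
  op4 P2: load  L3 → S/I/S on L3; bus BusRd; mem=20
  op5 P0: load  L3 → S/I/S on L3; bus (none); mem=20
  op6 P0: load  L2 → M/I/I on L2; bus (none); mem=10
  op7 P2: load  L1 → S/I/S on L1; bus BusRd Flush; mem=94
  op8 P0: store L1 := 8 → M/I/I on L1; bus BusUpgr; mem=94
  op9 P1: load  L1 → S/S/I on L1; bus BusRd Flush; mem=8
  op10 P1: load  L1 → S/S/I on L1; bus (none); mem=8
  op11 P2: load  L1 → S/S/S on L1; bus BusRd; mem=8
  op12 P2: load  L4 → I/I/E on L4; bus BusRd; mem=0
  op13 P2: store L1 := 32 → I/I/M on L1; bus BusUpgr; mem=8
  op14 P0: load  L1 → S/I/S on L1; bus BusRd Flush; mem=32
  op15 P1: load  L1 → S/S/S on L1; bus BusRd; mem=32
  op16 P2: load  L0 → I/I/E on L0; bus BusRd; mem=50
  op17 P2: load  L1 → S/S/S on L1; bus (none); mem=32
  op18 P0: store L1 := 78 → M/I/I on L1; bus BusUpgr; mem=32
  op19 P2: load  L1 → S/I/S on L1; bus BusRd Flush; mem=78
  op20 P1: store L1 := 8 → I/M/I on L1; bus BusRdX; mem=78
  op21 P1: store L4 := 3 → I/M/I on L4; bus BusRdX; mem=0
  op22 P0: store L1 := 39 → M/I/I on L1; bus BusRdX Flush; mem=8

memory[L4] = 0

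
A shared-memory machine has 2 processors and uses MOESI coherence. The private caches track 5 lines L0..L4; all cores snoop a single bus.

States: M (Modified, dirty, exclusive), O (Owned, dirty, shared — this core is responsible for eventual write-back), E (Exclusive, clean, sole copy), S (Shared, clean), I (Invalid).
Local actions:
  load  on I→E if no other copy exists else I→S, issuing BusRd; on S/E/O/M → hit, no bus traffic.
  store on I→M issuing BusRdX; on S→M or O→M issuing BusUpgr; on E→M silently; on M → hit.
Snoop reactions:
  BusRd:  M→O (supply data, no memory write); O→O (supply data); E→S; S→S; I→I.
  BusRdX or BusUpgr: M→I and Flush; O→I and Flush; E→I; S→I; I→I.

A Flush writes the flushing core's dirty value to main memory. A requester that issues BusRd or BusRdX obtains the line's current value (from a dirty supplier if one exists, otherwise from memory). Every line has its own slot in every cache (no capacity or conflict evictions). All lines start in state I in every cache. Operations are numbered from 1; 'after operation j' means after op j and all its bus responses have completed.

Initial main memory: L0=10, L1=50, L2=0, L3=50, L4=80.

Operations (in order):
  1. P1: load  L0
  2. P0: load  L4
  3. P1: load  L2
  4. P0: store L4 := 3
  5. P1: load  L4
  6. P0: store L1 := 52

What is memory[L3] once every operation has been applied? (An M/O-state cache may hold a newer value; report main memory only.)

step 1: P1: load  L0  ⟶  IE  (L0)  txn=BusRd  M[L0]=10
step 2: P0: load  L4  ⟶  EI  (L4)  txn=BusRd  M[L4]=80
step 3: P1: load  L2  ⟶  IE  (L2)  txn=BusRd  M[L2]=0
step 4: P0: store L4 := 3  ⟶  MI  (L4)  txn=∅  M[L4]=80
step 5: P1: load  L4  ⟶  OS  (L4)  txn=BusRd  M[L4]=80
step 6: P0: store L1 := 52  ⟶  MI  (L1)  txn=BusRdX  M[L1]=50

memory[L3] = 50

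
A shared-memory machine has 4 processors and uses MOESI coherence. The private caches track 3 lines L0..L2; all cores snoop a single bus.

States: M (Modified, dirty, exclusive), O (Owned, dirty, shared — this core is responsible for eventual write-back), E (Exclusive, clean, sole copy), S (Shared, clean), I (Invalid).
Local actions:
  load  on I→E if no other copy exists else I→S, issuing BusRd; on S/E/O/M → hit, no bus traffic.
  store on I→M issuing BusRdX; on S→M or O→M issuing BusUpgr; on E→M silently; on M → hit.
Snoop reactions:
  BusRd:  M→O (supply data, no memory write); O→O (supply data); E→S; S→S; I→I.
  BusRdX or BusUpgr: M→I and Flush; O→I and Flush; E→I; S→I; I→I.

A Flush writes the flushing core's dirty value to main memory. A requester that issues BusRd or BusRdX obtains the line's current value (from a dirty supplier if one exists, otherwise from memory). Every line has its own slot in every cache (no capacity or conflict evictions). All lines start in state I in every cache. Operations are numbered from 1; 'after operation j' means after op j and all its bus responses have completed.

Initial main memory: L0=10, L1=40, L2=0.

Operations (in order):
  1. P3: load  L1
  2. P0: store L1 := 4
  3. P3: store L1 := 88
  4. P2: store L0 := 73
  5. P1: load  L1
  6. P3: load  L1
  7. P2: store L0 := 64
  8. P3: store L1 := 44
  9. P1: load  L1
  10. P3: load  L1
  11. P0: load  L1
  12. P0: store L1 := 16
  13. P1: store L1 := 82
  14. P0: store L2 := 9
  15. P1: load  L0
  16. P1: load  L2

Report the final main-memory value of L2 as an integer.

[1] P3: load  L1 | P0:I, P1:I, P2:I, P3:E(40) | bus: BusRd
[2] P0: store L1 := 4 | P0:M(4), P1:I, P2:I, P3:I | bus: BusRdX
[3] P3: store L1 := 88 | P0:I, P1:I, P2:I, P3:M(88) | bus: BusRdX,Flush
[4] P2: store L0 := 73 | P0:I, P1:I, P2:M(73), P3:I | bus: BusRdX
[5] P1: load  L1 | P0:I, P1:S(88), P2:I, P3:O(88) | bus: BusRd
[6] P3: load  L1 | P0:I, P1:S(88), P2:I, P3:O(88) | bus: none
[7] P2: store L0 := 64 | P0:I, P1:I, P2:M(64), P3:I | bus: none
[8] P3: store L1 := 44 | P0:I, P1:I, P2:I, P3:M(44) | bus: BusUpgr
[9] P1: load  L1 | P0:I, P1:S(44), P2:I, P3:O(44) | bus: BusRd
[10] P3: load  L1 | P0:I, P1:S(44), P2:I, P3:O(44) | bus: none
[11] P0: load  L1 | P0:S(44), P1:S(44), P2:I, P3:O(44) | bus: BusRd
[12] P0: store L1 := 16 | P0:M(16), P1:I, P2:I, P3:I | bus: BusUpgr,Flush
[13] P1: store L1 := 82 | P0:I, P1:M(82), P2:I, P3:I | bus: BusRdX,Flush
[14] P0: store L2 := 9 | P0:M(9), P1:I, P2:I, P3:I | bus: BusRdX
[15] P1: load  L0 | P0:I, P1:S(64), P2:O(64), P3:I | bus: BusRd
[16] P1: load  L2 | P0:O(9), P1:S(9), P2:I, P3:I | bus: BusRd

memory[L2] = 0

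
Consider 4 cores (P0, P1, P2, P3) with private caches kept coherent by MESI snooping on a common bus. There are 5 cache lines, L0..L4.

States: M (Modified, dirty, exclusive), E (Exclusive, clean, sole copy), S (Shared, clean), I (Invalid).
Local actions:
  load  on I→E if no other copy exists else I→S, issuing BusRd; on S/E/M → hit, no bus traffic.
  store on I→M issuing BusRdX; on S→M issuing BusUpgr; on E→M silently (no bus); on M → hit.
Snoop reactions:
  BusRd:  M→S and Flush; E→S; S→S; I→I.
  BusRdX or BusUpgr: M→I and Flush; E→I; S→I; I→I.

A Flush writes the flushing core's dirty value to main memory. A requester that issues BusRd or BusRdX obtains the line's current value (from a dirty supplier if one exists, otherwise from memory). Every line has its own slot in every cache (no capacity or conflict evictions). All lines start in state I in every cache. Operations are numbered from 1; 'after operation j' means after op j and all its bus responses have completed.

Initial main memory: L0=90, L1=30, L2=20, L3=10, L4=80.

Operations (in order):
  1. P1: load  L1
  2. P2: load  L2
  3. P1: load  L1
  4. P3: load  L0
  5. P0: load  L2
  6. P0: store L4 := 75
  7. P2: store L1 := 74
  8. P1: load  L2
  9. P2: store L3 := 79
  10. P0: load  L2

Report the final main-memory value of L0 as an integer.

memory[L0] = 90

  op1 P1: load  L1 → I/E/I/I on L1; bus BusRd; mem=30
  op2 P2: load  L2 → I/I/E/I on L2; bus BusRd; mem=20
  op3 P1: load  L1 → I/E/I/I on L1; bus (none); mem=30
  op4 P3: load  L0 → I/I/I/E on L0; bus BusRd; mem=90
  op5 P0: load  L2 → S/I/S/I on L2; bus BusRd; mem=20
  op6 P0: store L4 := 75 → M/I/I/I on L4; bus BusRdX; mem=80
  op7 P2: store L1 := 74 → I/I/M/I on L1; bus BusRdX; mem=30
  op8 P1: load  L2 → S/S/S/I on L2; bus BusRd; mem=20
  op9 P2: store L3 := 79 → I/I/M/I on L3; bus BusRdX; mem=10
  op10 P0: load  L2 → S/S/S/I on L2; bus (none); mem=20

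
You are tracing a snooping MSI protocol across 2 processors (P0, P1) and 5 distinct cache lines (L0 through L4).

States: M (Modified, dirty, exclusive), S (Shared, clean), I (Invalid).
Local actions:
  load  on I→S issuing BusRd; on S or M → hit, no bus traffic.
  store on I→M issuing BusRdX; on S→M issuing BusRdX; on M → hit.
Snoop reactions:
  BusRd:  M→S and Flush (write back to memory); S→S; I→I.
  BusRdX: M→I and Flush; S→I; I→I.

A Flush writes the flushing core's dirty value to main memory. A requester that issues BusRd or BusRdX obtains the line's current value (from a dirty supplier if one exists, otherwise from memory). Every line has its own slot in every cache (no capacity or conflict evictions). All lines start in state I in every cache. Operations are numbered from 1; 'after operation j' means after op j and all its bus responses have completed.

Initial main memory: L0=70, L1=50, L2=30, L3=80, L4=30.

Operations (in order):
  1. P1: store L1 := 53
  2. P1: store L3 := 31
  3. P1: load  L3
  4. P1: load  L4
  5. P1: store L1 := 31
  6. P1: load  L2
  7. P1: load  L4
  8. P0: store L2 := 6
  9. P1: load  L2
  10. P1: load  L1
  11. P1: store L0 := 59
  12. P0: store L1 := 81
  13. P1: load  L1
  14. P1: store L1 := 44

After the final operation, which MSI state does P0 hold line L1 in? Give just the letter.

state = I

[1] P1: store L1 := 53 | P0:I, P1:M(53) | bus: BusRdX
[2] P1: store L3 := 31 | P0:I, P1:M(31) | bus: BusRdX
[3] P1: load  L3 | P0:I, P1:M(31) | bus: none
[4] P1: load  L4 | P0:I, P1:S(30) | bus: BusRd
[5] P1: store L1 := 31 | P0:I, P1:M(31) | bus: none
[6] P1: load  L2 | P0:I, P1:S(30) | bus: BusRd
[7] P1: load  L4 | P0:I, P1:S(30) | bus: none
[8] P0: store L2 := 6 | P0:M(6), P1:I | bus: BusRdX
[9] P1: load  L2 | P0:S(6), P1:S(6) | bus: BusRd,Flush
[10] P1: load  L1 | P0:I, P1:M(31) | bus: none
[11] P1: store L0 := 59 | P0:I, P1:M(59) | bus: BusRdX
[12] P0: store L1 := 81 | P0:M(81), P1:I | bus: BusRdX,Flush
[13] P1: load  L1 | P0:S(81), P1:S(81) | bus: BusRd,Flush
[14] P1: store L1 := 44 | P0:I, P1:M(44) | bus: BusRdX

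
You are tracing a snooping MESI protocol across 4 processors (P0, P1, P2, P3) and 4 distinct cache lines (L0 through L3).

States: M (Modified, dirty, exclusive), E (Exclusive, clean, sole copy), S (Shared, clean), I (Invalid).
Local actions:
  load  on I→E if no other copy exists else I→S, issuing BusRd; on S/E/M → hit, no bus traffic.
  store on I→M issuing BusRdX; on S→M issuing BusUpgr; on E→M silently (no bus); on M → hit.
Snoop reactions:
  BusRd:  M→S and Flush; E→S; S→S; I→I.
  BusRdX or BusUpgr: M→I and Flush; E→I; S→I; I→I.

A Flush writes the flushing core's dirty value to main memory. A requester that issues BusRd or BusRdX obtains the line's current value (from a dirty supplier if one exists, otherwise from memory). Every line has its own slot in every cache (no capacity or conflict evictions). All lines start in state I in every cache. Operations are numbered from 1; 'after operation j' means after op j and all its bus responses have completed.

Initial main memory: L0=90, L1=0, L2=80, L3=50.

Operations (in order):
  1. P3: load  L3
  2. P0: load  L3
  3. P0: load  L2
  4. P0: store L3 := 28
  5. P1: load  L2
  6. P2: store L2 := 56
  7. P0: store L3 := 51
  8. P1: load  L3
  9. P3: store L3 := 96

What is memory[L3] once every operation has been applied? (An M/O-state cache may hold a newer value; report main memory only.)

  op1 P3: load  L3 → I/I/I/E on L3; bus BusRd; mem=50
  op2 P0: load  L3 → S/I/I/S on L3; bus BusRd; mem=50
  op3 P0: load  L2 → E/I/I/I on L2; bus BusRd; mem=80
  op4 P0: store L3 := 28 → M/I/I/I on L3; bus BusUpgr; mem=50
  op5 P1: load  L2 → S/S/I/I on L2; bus BusRd; mem=80
  op6 P2: store L2 := 56 → I/I/M/I on L2; bus BusRdX; mem=80
  op7 P0: store L3 := 51 → M/I/I/I on L3; bus (none); mem=50
  op8 P1: load  L3 → S/S/I/I on L3; bus BusRd Flush; mem=51
  op9 P3: store L3 := 96 → I/I/I/M on L3; bus BusRdX; mem=51

memory[L3] = 51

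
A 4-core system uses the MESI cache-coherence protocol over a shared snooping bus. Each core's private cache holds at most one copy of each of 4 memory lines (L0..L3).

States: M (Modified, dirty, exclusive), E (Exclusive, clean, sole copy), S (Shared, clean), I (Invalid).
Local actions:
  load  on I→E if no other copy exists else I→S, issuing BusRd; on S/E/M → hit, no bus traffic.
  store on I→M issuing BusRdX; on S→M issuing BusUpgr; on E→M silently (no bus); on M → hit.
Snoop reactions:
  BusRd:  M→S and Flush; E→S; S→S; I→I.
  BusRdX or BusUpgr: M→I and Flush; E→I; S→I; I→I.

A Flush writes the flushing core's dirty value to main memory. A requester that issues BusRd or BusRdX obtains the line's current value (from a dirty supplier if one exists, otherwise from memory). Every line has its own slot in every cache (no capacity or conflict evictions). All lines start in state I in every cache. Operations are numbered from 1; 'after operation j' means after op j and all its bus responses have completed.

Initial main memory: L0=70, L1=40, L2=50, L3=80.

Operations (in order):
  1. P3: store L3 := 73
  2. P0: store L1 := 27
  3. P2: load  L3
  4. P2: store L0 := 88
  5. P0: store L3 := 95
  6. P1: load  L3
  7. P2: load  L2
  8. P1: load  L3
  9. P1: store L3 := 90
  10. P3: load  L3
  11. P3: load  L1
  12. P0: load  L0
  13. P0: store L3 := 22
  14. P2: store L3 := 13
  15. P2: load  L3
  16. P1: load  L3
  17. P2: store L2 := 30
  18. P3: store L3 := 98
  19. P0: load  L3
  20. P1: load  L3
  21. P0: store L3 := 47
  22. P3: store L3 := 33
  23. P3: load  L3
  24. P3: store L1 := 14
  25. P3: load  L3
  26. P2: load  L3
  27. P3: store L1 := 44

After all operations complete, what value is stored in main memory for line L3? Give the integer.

step 1: P3: store L3 := 73  ⟶  IIIM  (L3)  txn=BusRdX  M[L3]=80
step 2: P0: store L1 := 27  ⟶  MIII  (L1)  txn=BusRdX  M[L1]=40
step 3: P2: load  L3  ⟶  IISS  (L3)  txn=BusRd+Flush  M[L3]=73
step 4: P2: store L0 := 88  ⟶  IIMI  (L0)  txn=BusRdX  M[L0]=70
step 5: P0: store L3 := 95  ⟶  MIII  (L3)  txn=BusRdX  M[L3]=73
step 6: P1: load  L3  ⟶  SSII  (L3)  txn=BusRd+Flush  M[L3]=95
step 7: P2: load  L2  ⟶  IIEI  (L2)  txn=BusRd  M[L2]=50
step 8: P1: load  L3  ⟶  SSII  (L3)  txn=∅  M[L3]=95
step 9: P1: store L3 := 90  ⟶  IMII  (L3)  txn=BusUpgr  M[L3]=95
step 10: P3: load  L3  ⟶  ISIS  (L3)  txn=BusRd+Flush  M[L3]=90
step 11: P3: load  L1  ⟶  SIIS  (L1)  txn=BusRd+Flush  M[L1]=27
step 12: P0: load  L0  ⟶  SISI  (L0)  txn=BusRd+Flush  M[L0]=88
step 13: P0: store L3 := 22  ⟶  MIII  (L3)  txn=BusRdX  M[L3]=90
step 14: P2: store L3 := 13  ⟶  IIMI  (L3)  txn=BusRdX+Flush  M[L3]=22
step 15: P2: load  L3  ⟶  IIMI  (L3)  txn=∅  M[L3]=22
step 16: P1: load  L3  ⟶  ISSI  (L3)  txn=BusRd+Flush  M[L3]=13
step 17: P2: store L2 := 30  ⟶  IIMI  (L2)  txn=∅  M[L2]=50
step 18: P3: store L3 := 98  ⟶  IIIM  (L3)  txn=BusRdX  M[L3]=13
step 19: P0: load  L3  ⟶  SIIS  (L3)  txn=BusRd+Flush  M[L3]=98
step 20: P1: load  L3  ⟶  SSIS  (L3)  txn=BusRd  M[L3]=98
step 21: P0: store L3 := 47  ⟶  MIII  (L3)  txn=BusUpgr  M[L3]=98
step 22: P3: store L3 := 33  ⟶  IIIM  (L3)  txn=BusRdX+Flush  M[L3]=47
step 23: P3: load  L3  ⟶  IIIM  (L3)  txn=∅  M[L3]=47
step 24: P3: store L1 := 14  ⟶  IIIM  (L1)  txn=BusUpgr  M[L1]=27
step 25: P3: load  L3  ⟶  IIIM  (L3)  txn=∅  M[L3]=47
step 26: P2: load  L3  ⟶  IISS  (L3)  txn=BusRd+Flush  M[L3]=33
step 27: P3: store L1 := 44  ⟶  IIIM  (L1)  txn=∅  M[L1]=27

memory[L3] = 33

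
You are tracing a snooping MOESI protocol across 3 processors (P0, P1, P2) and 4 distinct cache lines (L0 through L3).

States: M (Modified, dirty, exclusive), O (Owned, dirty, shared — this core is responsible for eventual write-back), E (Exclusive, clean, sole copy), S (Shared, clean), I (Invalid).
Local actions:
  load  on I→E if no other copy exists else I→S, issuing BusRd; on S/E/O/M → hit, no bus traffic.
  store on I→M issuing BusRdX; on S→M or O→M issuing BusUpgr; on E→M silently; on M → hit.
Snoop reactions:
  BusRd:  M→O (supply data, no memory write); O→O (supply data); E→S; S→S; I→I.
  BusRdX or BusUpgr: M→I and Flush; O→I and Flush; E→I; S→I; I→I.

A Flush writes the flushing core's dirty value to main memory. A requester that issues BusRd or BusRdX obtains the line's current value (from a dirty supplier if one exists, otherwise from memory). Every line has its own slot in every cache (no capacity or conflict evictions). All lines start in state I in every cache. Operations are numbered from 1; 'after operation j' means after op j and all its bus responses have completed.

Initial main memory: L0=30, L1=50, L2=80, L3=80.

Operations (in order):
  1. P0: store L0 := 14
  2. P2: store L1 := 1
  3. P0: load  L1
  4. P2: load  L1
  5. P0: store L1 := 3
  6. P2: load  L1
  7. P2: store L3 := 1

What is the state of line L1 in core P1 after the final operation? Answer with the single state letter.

  op1 P0: store L0 := 14 → M/I/I on L0; bus BusRdX; mem=30
  op2 P2: store L1 := 1 → I/I/M on L1; bus BusRdX; mem=50
  op3 P0: load  L1 → S/I/O on L1; bus BusRd; mem=50
  op4 P2: load  L1 → S/I/O on L1; bus (none); mem=50
  op5 P0: store L1 := 3 → M/I/I on L1; bus BusUpgr Flush; mem=1
  op6 P2: load  L1 → O/I/S on L1; bus BusRd; mem=1
  op7 P2: store L3 := 1 → I/I/M on L3; bus BusRdX; mem=80

state = I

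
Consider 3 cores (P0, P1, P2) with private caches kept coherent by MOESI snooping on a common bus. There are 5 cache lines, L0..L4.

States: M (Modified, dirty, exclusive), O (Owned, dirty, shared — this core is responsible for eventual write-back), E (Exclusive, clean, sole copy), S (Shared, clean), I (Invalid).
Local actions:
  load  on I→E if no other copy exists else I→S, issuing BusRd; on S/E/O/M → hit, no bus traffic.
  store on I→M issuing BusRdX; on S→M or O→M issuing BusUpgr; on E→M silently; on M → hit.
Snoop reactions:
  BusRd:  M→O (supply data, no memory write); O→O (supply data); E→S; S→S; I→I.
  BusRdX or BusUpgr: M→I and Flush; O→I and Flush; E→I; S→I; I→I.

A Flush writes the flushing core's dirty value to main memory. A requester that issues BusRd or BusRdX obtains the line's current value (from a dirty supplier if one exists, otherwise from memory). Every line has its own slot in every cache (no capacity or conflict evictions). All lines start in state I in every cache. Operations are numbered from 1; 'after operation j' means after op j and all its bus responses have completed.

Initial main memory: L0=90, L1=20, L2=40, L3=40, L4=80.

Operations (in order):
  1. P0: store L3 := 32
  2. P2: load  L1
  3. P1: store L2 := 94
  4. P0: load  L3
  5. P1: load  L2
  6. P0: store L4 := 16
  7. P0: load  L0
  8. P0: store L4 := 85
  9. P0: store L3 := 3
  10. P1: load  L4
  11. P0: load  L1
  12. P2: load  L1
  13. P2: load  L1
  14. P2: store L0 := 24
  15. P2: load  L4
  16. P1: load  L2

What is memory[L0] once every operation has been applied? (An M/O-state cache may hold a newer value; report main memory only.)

  op1 P0: store L3 := 32 → M/I/I on L3; bus BusRdX; mem=40
  op2 P2: load  L1 → I/I/E on L1; bus BusRd; mem=20
  op3 P1: store L2 := 94 → I/M/I on L2; bus BusRdX; mem=40
  op4 P0: load  L3 → M/I/I on L3; bus (none); mem=40
  op5 P1: load  L2 → I/M/I on L2; bus (none); mem=40
  op6 P0: store L4 := 16 → M/I/I on L4; bus BusRdX; mem=80
  op7 P0: load  L0 → E/I/I on L0; bus BusRd; mem=90
  op8 P0: store L4 := 85 → M/I/I on L4; bus (none); mem=80
  op9 P0: store L3 := 3 → M/I/I on L3; bus (none); mem=40
  op10 P1: load  L4 → O/S/I on L4; bus BusRd; mem=80
  op11 P0: load  L1 → S/I/S on L1; bus BusRd; mem=20
  op12 P2: load  L1 → S/I/S on L1; bus (none); mem=20
  op13 P2: load  L1 → S/I/S on L1; bus (none); mem=20
  op14 P2: store L0 := 24 → I/I/M on L0; bus BusRdX; mem=90
  op15 P2: load  L4 → O/S/S on L4; bus BusRd; mem=80
  op16 P1: load  L2 → I/M/I on L2; bus (none); mem=40

memory[L0] = 90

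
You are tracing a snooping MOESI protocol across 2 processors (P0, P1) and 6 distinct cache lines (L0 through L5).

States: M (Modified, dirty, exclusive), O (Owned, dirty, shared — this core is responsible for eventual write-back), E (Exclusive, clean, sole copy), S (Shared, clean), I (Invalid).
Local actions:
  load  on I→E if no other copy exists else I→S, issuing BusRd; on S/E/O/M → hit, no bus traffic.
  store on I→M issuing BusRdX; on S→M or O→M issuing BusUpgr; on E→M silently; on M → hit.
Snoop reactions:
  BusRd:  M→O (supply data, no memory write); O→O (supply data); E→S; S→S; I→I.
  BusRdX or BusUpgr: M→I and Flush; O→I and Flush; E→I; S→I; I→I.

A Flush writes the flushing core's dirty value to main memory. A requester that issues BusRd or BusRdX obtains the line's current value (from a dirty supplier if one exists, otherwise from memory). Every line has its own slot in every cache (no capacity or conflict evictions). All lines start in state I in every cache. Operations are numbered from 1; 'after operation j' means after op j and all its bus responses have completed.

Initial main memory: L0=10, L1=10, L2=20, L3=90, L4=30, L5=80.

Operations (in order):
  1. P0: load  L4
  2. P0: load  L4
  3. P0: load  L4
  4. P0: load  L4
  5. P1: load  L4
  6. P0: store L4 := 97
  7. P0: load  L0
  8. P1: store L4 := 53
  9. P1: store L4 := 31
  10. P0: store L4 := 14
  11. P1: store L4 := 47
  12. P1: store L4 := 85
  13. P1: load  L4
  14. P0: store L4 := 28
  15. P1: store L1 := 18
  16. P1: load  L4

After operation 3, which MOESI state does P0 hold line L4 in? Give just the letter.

state = E

[1] P0: load  L4 | P0:E(30), P1:I | bus: BusRd
[2] P0: load  L4 | P0:E(30), P1:I | bus: none
[3] P0: load  L4 | P0:E(30), P1:I | bus: none
[4] P0: load  L4 | P0:E(30), P1:I | bus: none
[5] P1: load  L4 | P0:S(30), P1:S(30) | bus: BusRd
[6] P0: store L4 := 97 | P0:M(97), P1:I | bus: BusUpgr
[7] P0: load  L0 | P0:E(10), P1:I | bus: BusRd
[8] P1: store L4 := 53 | P0:I, P1:M(53) | bus: BusRdX,Flush
[9] P1: store L4 := 31 | P0:I, P1:M(31) | bus: none
[10] P0: store L4 := 14 | P0:M(14), P1:I | bus: BusRdX,Flush
[11] P1: store L4 := 47 | P0:I, P1:M(47) | bus: BusRdX,Flush
[12] P1: store L4 := 85 | P0:I, P1:M(85) | bus: none
[13] P1: load  L4 | P0:I, P1:M(85) | bus: none
[14] P0: store L4 := 28 | P0:M(28), P1:I | bus: BusRdX,Flush
[15] P1: store L1 := 18 | P0:I, P1:M(18) | bus: BusRdX
[16] P1: load  L4 | P0:O(28), P1:S(28) | bus: BusRd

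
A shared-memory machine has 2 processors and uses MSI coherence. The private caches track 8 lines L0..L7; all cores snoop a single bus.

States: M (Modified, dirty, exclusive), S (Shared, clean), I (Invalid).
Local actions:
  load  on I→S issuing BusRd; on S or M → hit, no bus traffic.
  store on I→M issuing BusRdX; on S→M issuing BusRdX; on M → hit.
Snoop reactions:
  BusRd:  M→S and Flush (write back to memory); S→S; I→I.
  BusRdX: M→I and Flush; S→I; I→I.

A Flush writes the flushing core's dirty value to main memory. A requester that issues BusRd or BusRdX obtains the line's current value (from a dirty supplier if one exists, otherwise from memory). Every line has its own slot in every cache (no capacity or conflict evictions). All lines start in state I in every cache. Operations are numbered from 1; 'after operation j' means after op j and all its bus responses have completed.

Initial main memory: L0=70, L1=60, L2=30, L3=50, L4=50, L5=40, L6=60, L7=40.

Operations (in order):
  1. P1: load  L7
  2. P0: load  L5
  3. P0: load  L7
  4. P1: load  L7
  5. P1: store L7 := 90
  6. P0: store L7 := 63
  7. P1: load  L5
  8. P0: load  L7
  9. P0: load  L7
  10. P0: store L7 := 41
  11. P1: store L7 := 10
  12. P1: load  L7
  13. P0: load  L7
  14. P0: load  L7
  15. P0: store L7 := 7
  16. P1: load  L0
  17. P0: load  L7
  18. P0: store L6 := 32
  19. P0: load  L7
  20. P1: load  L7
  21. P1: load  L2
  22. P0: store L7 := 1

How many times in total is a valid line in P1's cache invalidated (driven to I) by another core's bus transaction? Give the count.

  op1 P1: load  L7 → I/S on L7; bus BusRd; mem=40
  op2 P0: load  L5 → S/I on L5; bus BusRd; mem=40
  op3 P0: load  L7 → S/S on L7; bus BusRd; mem=40
  op4 P1: load  L7 → S/S on L7; bus (none); mem=40
  op5 P1: store L7 := 90 → I/M on L7; bus BusRdX; mem=40
  op6 P0: store L7 := 63 → M/I on L7; bus BusRdX Flush; mem=90
  op7 P1: load  L5 → S/S on L5; bus BusRd; mem=40
  op8 P0: load  L7 → M/I on L7; bus (none); mem=90
  op9 P0: load  L7 → M/I on L7; bus (none); mem=90
  op10 P0: store L7 := 41 → M/I on L7; bus (none); mem=90
  op11 P1: store L7 := 10 → I/M on L7; bus BusRdX Flush; mem=41
  op12 P1: load  L7 → I/M on L7; bus (none); mem=41
  op13 P0: load  L7 → S/S on L7; bus BusRd Flush; mem=10
  op14 P0: load  L7 → S/S on L7; bus (none); mem=10
  op15 P0: store L7 := 7 → M/I on L7; bus BusRdX; mem=10
  op16 P1: load  L0 → I/S on L0; bus BusRd; mem=70
  op17 P0: load  L7 → M/I on L7; bus (none); mem=10
  op18 P0: store L6 := 32 → M/I on L6; bus BusRdX; mem=60
  op19 P0: load  L7 → M/I on L7; bus (none); mem=10
  op20 P1: load  L7 → S/S on L7; bus BusRd Flush; mem=7
  op21 P1: load  L2 → I/S on L2; bus BusRd; mem=30
  op22 P0: store L7 := 1 → M/I on L7; bus BusRdX; mem=7

invalidations = 3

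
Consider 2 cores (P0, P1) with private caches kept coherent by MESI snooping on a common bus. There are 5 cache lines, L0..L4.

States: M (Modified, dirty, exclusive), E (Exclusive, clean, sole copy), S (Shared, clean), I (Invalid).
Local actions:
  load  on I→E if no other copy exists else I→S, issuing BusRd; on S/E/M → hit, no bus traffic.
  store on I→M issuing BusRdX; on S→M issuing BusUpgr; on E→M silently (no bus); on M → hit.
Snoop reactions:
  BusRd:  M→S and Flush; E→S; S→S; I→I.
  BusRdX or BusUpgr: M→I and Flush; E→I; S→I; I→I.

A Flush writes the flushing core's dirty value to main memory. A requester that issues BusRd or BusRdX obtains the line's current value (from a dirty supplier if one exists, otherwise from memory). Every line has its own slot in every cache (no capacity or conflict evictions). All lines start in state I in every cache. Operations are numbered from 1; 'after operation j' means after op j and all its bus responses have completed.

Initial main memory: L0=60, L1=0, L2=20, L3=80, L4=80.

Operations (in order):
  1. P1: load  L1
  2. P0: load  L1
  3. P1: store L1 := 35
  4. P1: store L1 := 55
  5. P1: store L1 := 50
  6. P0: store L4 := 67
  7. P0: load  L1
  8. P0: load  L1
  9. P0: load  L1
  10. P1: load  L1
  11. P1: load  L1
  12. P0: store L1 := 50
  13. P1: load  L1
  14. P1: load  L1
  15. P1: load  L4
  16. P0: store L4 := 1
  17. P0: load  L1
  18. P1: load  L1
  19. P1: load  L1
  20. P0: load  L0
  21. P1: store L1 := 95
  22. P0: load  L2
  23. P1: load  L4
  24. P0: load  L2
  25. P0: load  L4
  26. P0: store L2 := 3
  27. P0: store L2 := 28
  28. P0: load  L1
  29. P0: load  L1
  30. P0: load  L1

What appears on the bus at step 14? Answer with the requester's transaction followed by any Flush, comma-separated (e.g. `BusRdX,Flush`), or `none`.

bus = none

step 1: P1: load  L1  ⟶  IE  (L1)  txn=BusRd  M[L1]=0
step 2: P0: load  L1  ⟶  SS  (L1)  txn=BusRd  M[L1]=0
step 3: P1: store L1 := 35  ⟶  IM  (L1)  txn=BusUpgr  M[L1]=0
step 4: P1: store L1 := 55  ⟶  IM  (L1)  txn=∅  M[L1]=0
step 5: P1: store L1 := 50  ⟶  IM  (L1)  txn=∅  M[L1]=0
step 6: P0: store L4 := 67  ⟶  MI  (L4)  txn=BusRdX  M[L4]=80
step 7: P0: load  L1  ⟶  SS  (L1)  txn=BusRd+Flush  M[L1]=50
step 8: P0: load  L1  ⟶  SS  (L1)  txn=∅  M[L1]=50
step 9: P0: load  L1  ⟶  SS  (L1)  txn=∅  M[L1]=50
step 10: P1: load  L1  ⟶  SS  (L1)  txn=∅  M[L1]=50
step 11: P1: load  L1  ⟶  SS  (L1)  txn=∅  M[L1]=50
step 12: P0: store L1 := 50  ⟶  MI  (L1)  txn=BusUpgr  M[L1]=50
step 13: P1: load  L1  ⟶  SS  (L1)  txn=BusRd+Flush  M[L1]=50
step 14: P1: load  L1  ⟶  SS  (L1)  txn=∅  M[L1]=50
step 15: P1: load  L4  ⟶  SS  (L4)  txn=BusRd+Flush  M[L4]=67
step 16: P0: store L4 := 1  ⟶  MI  (L4)  txn=BusUpgr  M[L4]=67
step 17: P0: load  L1  ⟶  SS  (L1)  txn=∅  M[L1]=50
step 18: P1: load  L1  ⟶  SS  (L1)  txn=∅  M[L1]=50
step 19: P1: load  L1  ⟶  SS  (L1)  txn=∅  M[L1]=50
step 20: P0: load  L0  ⟶  EI  (L0)  txn=BusRd  M[L0]=60
step 21: P1: store L1 := 95  ⟶  IM  (L1)  txn=BusUpgr  M[L1]=50
step 22: P0: load  L2  ⟶  EI  (L2)  txn=BusRd  M[L2]=20
step 23: P1: load  L4  ⟶  SS  (L4)  txn=BusRd+Flush  M[L4]=1
step 24: P0: load  L2  ⟶  EI  (L2)  txn=∅  M[L2]=20
step 25: P0: load  L4  ⟶  SS  (L4)  txn=∅  M[L4]=1
step 26: P0: store L2 := 3  ⟶  MI  (L2)  txn=∅  M[L2]=20
step 27: P0: store L2 := 28  ⟶  MI  (L2)  txn=∅  M[L2]=20
step 28: P0: load  L1  ⟶  SS  (L1)  txn=BusRd+Flush  M[L1]=95
step 29: P0: load  L1  ⟶  SS  (L1)  txn=∅  M[L1]=95
step 30: P0: load  L1  ⟶  SS  (L1)  txn=∅  M[L1]=95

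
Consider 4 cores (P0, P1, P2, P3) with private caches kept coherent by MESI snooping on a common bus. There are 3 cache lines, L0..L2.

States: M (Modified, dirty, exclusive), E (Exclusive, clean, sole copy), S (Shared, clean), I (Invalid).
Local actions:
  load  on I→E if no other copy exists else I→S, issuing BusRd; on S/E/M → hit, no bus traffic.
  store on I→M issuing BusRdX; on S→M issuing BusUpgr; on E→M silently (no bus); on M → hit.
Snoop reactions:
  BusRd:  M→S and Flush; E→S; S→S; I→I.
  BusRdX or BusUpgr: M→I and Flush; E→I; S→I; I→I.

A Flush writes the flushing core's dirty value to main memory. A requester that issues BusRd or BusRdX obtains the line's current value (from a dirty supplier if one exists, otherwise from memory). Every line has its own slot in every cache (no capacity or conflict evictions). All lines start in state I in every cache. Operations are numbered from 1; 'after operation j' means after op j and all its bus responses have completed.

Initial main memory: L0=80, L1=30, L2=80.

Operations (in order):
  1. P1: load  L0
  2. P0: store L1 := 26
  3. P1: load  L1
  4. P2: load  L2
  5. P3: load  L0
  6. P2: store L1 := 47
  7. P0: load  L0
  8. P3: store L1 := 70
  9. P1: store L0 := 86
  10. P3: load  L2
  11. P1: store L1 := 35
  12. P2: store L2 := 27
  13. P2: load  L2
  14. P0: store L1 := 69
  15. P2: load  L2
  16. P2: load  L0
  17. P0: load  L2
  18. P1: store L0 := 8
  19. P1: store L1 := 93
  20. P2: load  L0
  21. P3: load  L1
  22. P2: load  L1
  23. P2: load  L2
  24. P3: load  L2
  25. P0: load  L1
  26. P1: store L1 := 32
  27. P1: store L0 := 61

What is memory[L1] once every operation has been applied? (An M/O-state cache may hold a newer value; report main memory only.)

[1] P1: load  L0 | P0:I, P1:E(80), P2:I, P3:I | bus: BusRd
[2] P0: store L1 := 26 | P0:M(26), P1:I, P2:I, P3:I | bus: BusRdX
[3] P1: load  L1 | P0:S(26), P1:S(26), P2:I, P3:I | bus: BusRd,Flush
[4] P2: load  L2 | P0:I, P1:I, P2:E(80), P3:I | bus: BusRd
[5] P3: load  L0 | P0:I, P1:S(80), P2:I, P3:S(80) | bus: BusRd
[6] P2: store L1 := 47 | P0:I, P1:I, P2:M(47), P3:I | bus: BusRdX
[7] P0: load  L0 | P0:S(80), P1:S(80), P2:I, P3:S(80) | bus: BusRd
[8] P3: store L1 := 70 | P0:I, P1:I, P2:I, P3:M(70) | bus: BusRdX,Flush
[9] P1: store L0 := 86 | P0:I, P1:M(86), P2:I, P3:I | bus: BusUpgr
[10] P3: load  L2 | P0:I, P1:I, P2:S(80), P3:S(80) | bus: BusRd
[11] P1: store L1 := 35 | P0:I, P1:M(35), P2:I, P3:I | bus: BusRdX,Flush
[12] P2: store L2 := 27 | P0:I, P1:I, P2:M(27), P3:I | bus: BusUpgr
[13] P2: load  L2 | P0:I, P1:I, P2:M(27), P3:I | bus: none
[14] P0: store L1 := 69 | P0:M(69), P1:I, P2:I, P3:I | bus: BusRdX,Flush
[15] P2: load  L2 | P0:I, P1:I, P2:M(27), P3:I | bus: none
[16] P2: load  L0 | P0:I, P1:S(86), P2:S(86), P3:I | bus: BusRd,Flush
[17] P0: load  L2 | P0:S(27), P1:I, P2:S(27), P3:I | bus: BusRd,Flush
[18] P1: store L0 := 8 | P0:I, P1:M(8), P2:I, P3:I | bus: BusUpgr
[19] P1: store L1 := 93 | P0:I, P1:M(93), P2:I, P3:I | bus: BusRdX,Flush
[20] P2: load  L0 | P0:I, P1:S(8), P2:S(8), P3:I | bus: BusRd,Flush
[21] P3: load  L1 | P0:I, P1:S(93), P2:I, P3:S(93) | bus: BusRd,Flush
[22] P2: load  L1 | P0:I, P1:S(93), P2:S(93), P3:S(93) | bus: BusRd
[23] P2: load  L2 | P0:S(27), P1:I, P2:S(27), P3:I | bus: none
[24] P3: load  L2 | P0:S(27), P1:I, P2:S(27), P3:S(27) | bus: BusRd
[25] P0: load  L1 | P0:S(93), P1:S(93), P2:S(93), P3:S(93) | bus: BusRd
[26] P1: store L1 := 32 | P0:I, P1:M(32), P2:I, P3:I | bus: BusUpgr
[27] P1: store L0 := 61 | P0:I, P1:M(61), P2:I, P3:I | bus: BusUpgr

memory[L1] = 93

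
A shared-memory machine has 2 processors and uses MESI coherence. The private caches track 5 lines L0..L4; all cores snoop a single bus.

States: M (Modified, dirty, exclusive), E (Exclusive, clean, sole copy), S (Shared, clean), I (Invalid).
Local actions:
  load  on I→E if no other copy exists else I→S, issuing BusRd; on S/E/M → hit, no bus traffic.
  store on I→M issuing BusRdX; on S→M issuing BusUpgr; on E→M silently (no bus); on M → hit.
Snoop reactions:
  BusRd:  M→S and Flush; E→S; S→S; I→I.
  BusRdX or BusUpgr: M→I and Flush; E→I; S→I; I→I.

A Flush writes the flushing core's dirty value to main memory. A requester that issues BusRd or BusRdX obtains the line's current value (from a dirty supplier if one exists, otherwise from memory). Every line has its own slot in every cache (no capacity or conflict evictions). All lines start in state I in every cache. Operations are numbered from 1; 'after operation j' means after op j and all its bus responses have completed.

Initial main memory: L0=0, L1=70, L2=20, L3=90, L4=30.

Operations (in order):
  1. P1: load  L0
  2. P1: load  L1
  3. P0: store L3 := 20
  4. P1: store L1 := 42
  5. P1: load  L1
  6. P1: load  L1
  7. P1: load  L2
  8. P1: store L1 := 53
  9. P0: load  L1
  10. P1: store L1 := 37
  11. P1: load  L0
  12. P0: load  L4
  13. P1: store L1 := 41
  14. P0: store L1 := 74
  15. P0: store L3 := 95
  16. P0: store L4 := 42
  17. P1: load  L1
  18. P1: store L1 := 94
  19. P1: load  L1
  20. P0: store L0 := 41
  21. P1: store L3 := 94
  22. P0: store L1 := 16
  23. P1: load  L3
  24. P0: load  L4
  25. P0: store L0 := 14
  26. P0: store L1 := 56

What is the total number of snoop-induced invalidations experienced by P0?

invalidations = 3

step 1: P1: load  L0  ⟶  IE  (L0)  txn=BusRd  M[L0]=0
step 2: P1: load  L1  ⟶  IE  (L1)  txn=BusRd  M[L1]=70
step 3: P0: store L3 := 20  ⟶  MI  (L3)  txn=BusRdX  M[L3]=90
step 4: P1: store L1 := 42  ⟶  IM  (L1)  txn=∅  M[L1]=70
step 5: P1: load  L1  ⟶  IM  (L1)  txn=∅  M[L1]=70
step 6: P1: load  L1  ⟶  IM  (L1)  txn=∅  M[L1]=70
step 7: P1: load  L2  ⟶  IE  (L2)  txn=BusRd  M[L2]=20
step 8: P1: store L1 := 53  ⟶  IM  (L1)  txn=∅  M[L1]=70
step 9: P0: load  L1  ⟶  SS  (L1)  txn=BusRd+Flush  M[L1]=53
step 10: P1: store L1 := 37  ⟶  IM  (L1)  txn=BusUpgr  M[L1]=53
step 11: P1: load  L0  ⟶  IE  (L0)  txn=∅  M[L0]=0
step 12: P0: load  L4  ⟶  EI  (L4)  txn=BusRd  M[L4]=30
step 13: P1: store L1 := 41  ⟶  IM  (L1)  txn=∅  M[L1]=53
step 14: P0: store L1 := 74  ⟶  MI  (L1)  txn=BusRdX+Flush  M[L1]=41
step 15: P0: store L3 := 95  ⟶  MI  (L3)  txn=∅  M[L3]=90
step 16: P0: store L4 := 42  ⟶  MI  (L4)  txn=∅  M[L4]=30
step 17: P1: load  L1  ⟶  SS  (L1)  txn=BusRd+Flush  M[L1]=74
step 18: P1: store L1 := 94  ⟶  IM  (L1)  txn=BusUpgr  M[L1]=74
step 19: P1: load  L1  ⟶  IM  (L1)  txn=∅  M[L1]=74
step 20: P0: store L0 := 41  ⟶  MI  (L0)  txn=BusRdX  M[L0]=0
step 21: P1: store L3 := 94  ⟶  IM  (L3)  txn=BusRdX+Flush  M[L3]=95
step 22: P0: store L1 := 16  ⟶  MI  (L1)  txn=BusRdX+Flush  M[L1]=94
step 23: P1: load  L3  ⟶  IM  (L3)  txn=∅  M[L3]=95
step 24: P0: load  L4  ⟶  MI  (L4)  txn=∅  M[L4]=30
step 25: P0: store L0 := 14  ⟶  MI  (L0)  txn=∅  M[L0]=0
step 26: P0: store L1 := 56  ⟶  MI  (L1)  txn=∅  M[L1]=94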